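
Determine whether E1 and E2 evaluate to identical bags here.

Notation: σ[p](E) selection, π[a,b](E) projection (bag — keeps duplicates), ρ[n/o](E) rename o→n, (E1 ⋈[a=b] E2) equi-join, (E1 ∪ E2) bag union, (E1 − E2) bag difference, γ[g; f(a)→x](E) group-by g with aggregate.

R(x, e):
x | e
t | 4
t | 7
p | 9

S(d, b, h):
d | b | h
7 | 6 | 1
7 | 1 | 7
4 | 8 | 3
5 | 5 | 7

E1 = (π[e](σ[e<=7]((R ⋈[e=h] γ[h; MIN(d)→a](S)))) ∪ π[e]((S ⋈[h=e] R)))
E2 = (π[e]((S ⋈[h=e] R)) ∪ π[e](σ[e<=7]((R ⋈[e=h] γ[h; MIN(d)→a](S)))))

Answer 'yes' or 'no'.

E1 row counts bottom-up:
  R → 3
  S → 4
  γ[h; MIN(d)→a](S) → 3
  (R ⋈[e=h] γ[h; MIN(d)→a](S)) → 1
  σ[e<=7]((R ⋈[e=h] γ[h; MIN(d)→a](S))) → 1
  π[e](σ[e<=7]((R ⋈[e=h] γ[h; MIN(d)→a](S)))) → 1
  S → 4
  R → 3
  (S ⋈[h=e] R) → 2
  π[e]((S ⋈[h=e] R)) → 2
  (π[e](σ[e<=7]((R ⋈[e=h] γ[h; MIN(d)→a](S)))) ∪ π[e]((S ⋈[h=e] R))) → 3
E2 row counts bottom-up:
  S → 4
  R → 3
  (S ⋈[h=e] R) → 2
  π[e]((S ⋈[h=e] R)) → 2
  R → 3
  S → 4
  γ[h; MIN(d)→a](S) → 3
  (R ⋈[e=h] γ[h; MIN(d)→a](S)) → 1
  σ[e<=7]((R ⋈[e=h] γ[h; MIN(d)→a](S))) → 1
  π[e](σ[e<=7]((R ⋈[e=h] γ[h; MIN(d)→a](S)))) → 1
  (π[e]((S ⋈[h=e] R)) ∪ π[e](σ[e<=7]((R ⋈[e=h] γ[h; MIN(d)→a](S))))) → 3

E1 and E2 produce the same multiset:
e
7
7
7

yes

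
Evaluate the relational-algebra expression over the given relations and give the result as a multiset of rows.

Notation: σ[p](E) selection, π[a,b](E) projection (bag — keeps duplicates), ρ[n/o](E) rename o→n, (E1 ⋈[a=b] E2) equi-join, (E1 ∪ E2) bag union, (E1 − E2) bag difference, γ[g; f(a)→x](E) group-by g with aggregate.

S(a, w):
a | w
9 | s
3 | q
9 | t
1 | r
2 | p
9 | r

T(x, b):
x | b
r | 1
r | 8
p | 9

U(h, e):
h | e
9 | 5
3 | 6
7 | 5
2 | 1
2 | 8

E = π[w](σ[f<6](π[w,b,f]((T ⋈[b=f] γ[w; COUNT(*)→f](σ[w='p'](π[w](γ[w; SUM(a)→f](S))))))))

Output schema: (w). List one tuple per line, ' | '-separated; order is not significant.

Per-node cardinality:
  T → 3
  S → 6
  γ[w; SUM(a)→f](S) → 5
  π[w](γ[w; SUM(a)→f](S)) → 5
  σ[w='p'](π[w](γ[w; SUM(a)→f](S))) → 1
  γ[w; COUNT(*)→f](σ[w='p'](π[w](γ[w; SUM(a)→f](S)))) → 1
  (T ⋈[b=f] γ[w; COUNT(*)→f](σ[w='p'](π[w](γ[w; SUM(a)→f](S))))) → 1
  π[w,b,f]((T ⋈[b=f] γ[w; COUNT(*)→f](σ[w='p'](π[w](γ[w; SUM(a)→f](S)))))) → 1
  σ[f<6](π[w,b,f]((T ⋈[b=f] γ[w; COUNT(*)→f](σ[w='p'](π[w](γ[w; SUM(a)→f](S))))))) → 1
  π[w](σ[f<6](π[w,b,f]((T ⋈[b=f] γ[w; COUNT(*)→f](σ[w='p'](π[w](γ[w; SUM(a)→f](S)))))))) → 1

== RESULT ==
w
p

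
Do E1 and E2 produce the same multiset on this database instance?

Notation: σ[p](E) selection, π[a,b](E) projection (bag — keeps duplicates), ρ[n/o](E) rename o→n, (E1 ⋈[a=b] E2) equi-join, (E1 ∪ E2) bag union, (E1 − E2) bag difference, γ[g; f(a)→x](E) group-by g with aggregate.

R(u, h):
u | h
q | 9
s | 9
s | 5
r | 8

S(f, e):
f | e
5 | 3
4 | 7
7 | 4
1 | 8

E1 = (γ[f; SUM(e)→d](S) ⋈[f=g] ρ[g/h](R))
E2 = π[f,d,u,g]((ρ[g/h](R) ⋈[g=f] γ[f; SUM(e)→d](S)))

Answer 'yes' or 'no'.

E1 per-node cardinality:
  S → 4
  γ[f; SUM(e)→d](S) → 4
  R → 4
  ρ[g/h](R) → 4
  (γ[f; SUM(e)→d](S) ⋈[f=g] ρ[g/h](R)) → 1
E2 per-node cardinality:
  R → 4
  ρ[g/h](R) → 4
  S → 4
  γ[f; SUM(e)→d](S) → 4
  (ρ[g/h](R) ⋈[g=f] γ[f; SUM(e)→d](S)) → 1
  π[f,d,u,g]((ρ[g/h](R) ⋈[g=f] γ[f; SUM(e)→d](S))) → 1

E1 and E2 produce the same multiset:
f | d | u | g
5 | 3 | s | 5

yes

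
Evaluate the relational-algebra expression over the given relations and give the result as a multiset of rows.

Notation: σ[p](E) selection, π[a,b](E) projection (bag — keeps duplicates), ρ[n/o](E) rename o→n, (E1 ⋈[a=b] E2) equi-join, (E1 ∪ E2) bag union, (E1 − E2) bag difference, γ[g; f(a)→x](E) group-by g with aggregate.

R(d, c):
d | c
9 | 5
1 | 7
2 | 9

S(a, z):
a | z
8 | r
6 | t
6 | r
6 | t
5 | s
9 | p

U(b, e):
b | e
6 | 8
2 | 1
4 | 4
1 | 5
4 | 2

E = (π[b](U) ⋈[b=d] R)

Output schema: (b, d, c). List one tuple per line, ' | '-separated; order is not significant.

Row counts bottom-up:
  U → 5
  π[b](U) → 5
  R → 3
  (π[b](U) ⋈[b=d] R) → 2

== RESULT ==
b | d | c
1 | 1 | 7
2 | 2 | 9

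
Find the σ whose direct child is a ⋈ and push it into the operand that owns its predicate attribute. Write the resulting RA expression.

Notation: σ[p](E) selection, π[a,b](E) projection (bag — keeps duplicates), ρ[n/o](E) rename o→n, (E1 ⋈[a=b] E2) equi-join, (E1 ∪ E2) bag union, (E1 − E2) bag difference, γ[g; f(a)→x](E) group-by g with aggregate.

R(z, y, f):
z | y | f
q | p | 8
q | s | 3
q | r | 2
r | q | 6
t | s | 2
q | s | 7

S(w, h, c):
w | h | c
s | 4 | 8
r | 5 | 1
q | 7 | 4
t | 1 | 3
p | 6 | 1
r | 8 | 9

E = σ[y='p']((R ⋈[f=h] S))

σ filters on y, owned by the left side.
E' = (σ[y='p'](R) ⋈[f=h] S)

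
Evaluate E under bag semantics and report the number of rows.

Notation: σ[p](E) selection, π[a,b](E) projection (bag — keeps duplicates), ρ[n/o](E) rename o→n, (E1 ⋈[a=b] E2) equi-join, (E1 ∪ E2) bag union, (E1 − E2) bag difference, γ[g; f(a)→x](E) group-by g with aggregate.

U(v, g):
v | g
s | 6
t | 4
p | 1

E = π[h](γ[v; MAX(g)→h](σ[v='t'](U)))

Per-node cardinality:
  U → 3
  σ[v='t'](U) → 1
  γ[v; MAX(g)→h](σ[v='t'](U)) → 1
  π[h](γ[v; MAX(g)→h](σ[v='t'](U))) → 1

|E| = 1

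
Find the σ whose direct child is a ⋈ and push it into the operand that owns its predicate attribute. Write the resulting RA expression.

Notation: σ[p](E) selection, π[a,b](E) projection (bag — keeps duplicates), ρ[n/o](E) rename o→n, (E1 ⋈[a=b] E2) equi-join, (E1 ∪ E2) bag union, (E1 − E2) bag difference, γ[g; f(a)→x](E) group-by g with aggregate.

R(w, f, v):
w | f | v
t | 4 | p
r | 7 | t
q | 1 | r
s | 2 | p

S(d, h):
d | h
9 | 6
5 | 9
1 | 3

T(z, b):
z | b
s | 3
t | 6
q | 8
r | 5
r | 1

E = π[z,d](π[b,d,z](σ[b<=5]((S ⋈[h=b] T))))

σ filters on b, owned by the right side.
E' = π[z,d](π[b,d,z]((S ⋈[h=b] σ[b<=5](T))))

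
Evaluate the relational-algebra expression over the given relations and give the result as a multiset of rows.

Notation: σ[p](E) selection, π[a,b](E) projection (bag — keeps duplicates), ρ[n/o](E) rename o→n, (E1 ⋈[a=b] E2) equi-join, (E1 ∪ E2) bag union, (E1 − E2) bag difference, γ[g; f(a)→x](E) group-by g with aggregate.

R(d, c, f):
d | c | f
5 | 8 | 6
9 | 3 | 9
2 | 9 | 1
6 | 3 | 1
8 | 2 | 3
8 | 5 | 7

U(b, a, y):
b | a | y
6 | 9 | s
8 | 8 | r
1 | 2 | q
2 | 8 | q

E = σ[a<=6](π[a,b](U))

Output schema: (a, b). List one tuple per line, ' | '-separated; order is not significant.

Row counts bottom-up:
  U → 4
  π[a,b](U) → 4
  σ[a<=6](π[a,b](U)) → 1

== RESULT ==
a | b
2 | 1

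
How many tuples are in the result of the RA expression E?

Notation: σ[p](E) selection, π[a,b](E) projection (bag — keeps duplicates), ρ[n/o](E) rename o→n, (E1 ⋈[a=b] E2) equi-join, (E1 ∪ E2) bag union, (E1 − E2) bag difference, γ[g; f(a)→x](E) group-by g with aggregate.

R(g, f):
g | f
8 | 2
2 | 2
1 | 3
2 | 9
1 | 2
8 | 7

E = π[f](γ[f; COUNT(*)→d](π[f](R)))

Row counts bottom-up:
  R → 6
  π[f](R) → 6
  γ[f; COUNT(*)→d](π[f](R)) → 4
  π[f](γ[f; COUNT(*)→d](π[f](R))) → 4

|E| = 4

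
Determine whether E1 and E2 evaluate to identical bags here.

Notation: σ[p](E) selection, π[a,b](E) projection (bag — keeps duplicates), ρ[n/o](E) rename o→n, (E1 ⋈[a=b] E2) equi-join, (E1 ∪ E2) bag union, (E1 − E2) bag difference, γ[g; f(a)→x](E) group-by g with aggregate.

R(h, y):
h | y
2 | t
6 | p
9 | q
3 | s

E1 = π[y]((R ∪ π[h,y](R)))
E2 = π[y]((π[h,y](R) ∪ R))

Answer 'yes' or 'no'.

E1 per-node cardinality:
  R → 4
  R → 4
  π[h,y](R) → 4
  (R ∪ π[h,y](R)) → 8
  π[y]((R ∪ π[h,y](R))) → 8
E2 per-node cardinality:
  R → 4
  π[h,y](R) → 4
  R → 4
  (π[h,y](R) ∪ R) → 8
  π[y]((π[h,y](R) ∪ R)) → 8

E1 and E2 produce the same multiset:
y
p
p
q
q
s
s
t
t

yes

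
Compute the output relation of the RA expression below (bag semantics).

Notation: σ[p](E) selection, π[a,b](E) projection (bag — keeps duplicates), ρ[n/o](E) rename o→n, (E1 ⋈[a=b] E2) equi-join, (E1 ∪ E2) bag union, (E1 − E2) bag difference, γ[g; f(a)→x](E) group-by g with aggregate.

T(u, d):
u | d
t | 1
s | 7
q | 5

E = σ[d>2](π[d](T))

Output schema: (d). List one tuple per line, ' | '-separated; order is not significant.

Per-node cardinality:
  T → 3
  π[d](T) → 3
  σ[d>2](π[d](T)) → 2

== RESULT ==
d
5
7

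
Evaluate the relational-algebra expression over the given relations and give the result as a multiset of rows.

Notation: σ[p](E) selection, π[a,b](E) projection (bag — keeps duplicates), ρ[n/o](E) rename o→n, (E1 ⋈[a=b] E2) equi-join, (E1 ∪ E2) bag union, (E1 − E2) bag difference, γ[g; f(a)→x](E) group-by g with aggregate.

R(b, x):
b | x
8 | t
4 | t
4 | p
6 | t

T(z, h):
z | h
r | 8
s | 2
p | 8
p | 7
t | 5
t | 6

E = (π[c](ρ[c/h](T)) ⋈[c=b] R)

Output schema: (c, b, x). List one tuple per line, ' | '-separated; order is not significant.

Stepwise |·|:
  T → 6
  ρ[c/h](T) → 6
  π[c](ρ[c/h](T)) → 6
  R → 4
  (π[c](ρ[c/h](T)) ⋈[c=b] R) → 3

== RESULT ==
c | b | x
6 | 6 | t
8 | 8 | t
8 | 8 | t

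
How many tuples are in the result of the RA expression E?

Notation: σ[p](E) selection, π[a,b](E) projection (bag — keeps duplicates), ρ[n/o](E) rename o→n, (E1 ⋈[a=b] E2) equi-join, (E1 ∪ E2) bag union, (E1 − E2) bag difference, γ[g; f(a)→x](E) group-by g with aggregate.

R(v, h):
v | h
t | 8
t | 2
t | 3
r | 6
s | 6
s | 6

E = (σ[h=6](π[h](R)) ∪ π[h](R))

Subexpression sizes:
  R → 6
  π[h](R) → 6
  σ[h=6](π[h](R)) → 3
  R → 6
  π[h](R) → 6
  (σ[h=6](π[h](R)) ∪ π[h](R)) → 9

|E| = 9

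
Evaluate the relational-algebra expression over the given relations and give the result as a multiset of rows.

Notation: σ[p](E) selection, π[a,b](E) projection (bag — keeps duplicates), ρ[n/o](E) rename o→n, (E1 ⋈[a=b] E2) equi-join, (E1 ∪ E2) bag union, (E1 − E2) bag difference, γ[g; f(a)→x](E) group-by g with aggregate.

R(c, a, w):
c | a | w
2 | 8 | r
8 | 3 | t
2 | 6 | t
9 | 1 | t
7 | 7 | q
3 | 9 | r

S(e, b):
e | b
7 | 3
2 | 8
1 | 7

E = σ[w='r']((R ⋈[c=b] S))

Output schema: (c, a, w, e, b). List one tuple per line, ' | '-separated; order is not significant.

Row counts bottom-up:
  R → 6
  S → 3
  (R ⋈[c=b] S) → 3
  σ[w='r']((R ⋈[c=b] S)) → 1

== RESULT ==
c | a | w | e | b
3 | 9 | r | 7 | 3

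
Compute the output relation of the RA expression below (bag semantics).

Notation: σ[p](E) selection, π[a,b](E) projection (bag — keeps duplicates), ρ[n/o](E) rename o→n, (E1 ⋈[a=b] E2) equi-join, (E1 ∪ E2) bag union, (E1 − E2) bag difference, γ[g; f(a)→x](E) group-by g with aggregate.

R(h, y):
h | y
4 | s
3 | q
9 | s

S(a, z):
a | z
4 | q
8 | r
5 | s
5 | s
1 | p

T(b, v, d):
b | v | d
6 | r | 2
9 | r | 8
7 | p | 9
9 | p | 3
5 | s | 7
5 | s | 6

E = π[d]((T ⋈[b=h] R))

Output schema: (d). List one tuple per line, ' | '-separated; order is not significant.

Row counts bottom-up:
  T → 6
  R → 3
  (T ⋈[b=h] R) → 2
  π[d]((T ⋈[b=h] R)) → 2

== RESULT ==
d
3
8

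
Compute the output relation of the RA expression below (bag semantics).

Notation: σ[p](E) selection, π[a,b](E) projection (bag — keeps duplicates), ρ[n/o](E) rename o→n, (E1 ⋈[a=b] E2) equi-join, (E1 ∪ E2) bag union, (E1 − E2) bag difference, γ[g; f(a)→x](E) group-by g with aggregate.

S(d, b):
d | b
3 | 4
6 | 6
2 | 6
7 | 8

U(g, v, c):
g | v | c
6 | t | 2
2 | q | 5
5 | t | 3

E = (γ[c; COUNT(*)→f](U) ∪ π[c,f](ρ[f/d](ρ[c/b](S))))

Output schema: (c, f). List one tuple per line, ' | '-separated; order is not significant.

Subexpression sizes:
  U → 3
  γ[c; COUNT(*)→f](U) → 3
  S → 4
  ρ[c/b](S) → 4
  ρ[f/d](ρ[c/b](S)) → 4
  π[c,f](ρ[f/d](ρ[c/b](S))) → 4
  (γ[c; COUNT(*)→f](U) ∪ π[c,f](ρ[f/d](ρ[c/b](S)))) → 7

== RESULT ==
c | f
2 | 1
3 | 1
4 | 3
5 | 1
6 | 2
6 | 6
8 | 7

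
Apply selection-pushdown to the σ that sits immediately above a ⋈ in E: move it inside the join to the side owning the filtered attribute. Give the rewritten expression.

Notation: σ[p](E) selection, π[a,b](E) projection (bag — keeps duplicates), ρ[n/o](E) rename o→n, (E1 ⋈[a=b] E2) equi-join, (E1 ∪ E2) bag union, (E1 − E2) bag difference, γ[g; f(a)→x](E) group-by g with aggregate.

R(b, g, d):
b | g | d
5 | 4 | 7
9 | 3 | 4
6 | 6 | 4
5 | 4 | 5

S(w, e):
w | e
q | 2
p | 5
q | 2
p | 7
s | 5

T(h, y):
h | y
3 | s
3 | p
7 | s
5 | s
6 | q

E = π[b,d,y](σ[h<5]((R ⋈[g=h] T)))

σ filters on h, owned by the right side.
E' = π[b,d,y]((R ⋈[g=h] σ[h<5](T)))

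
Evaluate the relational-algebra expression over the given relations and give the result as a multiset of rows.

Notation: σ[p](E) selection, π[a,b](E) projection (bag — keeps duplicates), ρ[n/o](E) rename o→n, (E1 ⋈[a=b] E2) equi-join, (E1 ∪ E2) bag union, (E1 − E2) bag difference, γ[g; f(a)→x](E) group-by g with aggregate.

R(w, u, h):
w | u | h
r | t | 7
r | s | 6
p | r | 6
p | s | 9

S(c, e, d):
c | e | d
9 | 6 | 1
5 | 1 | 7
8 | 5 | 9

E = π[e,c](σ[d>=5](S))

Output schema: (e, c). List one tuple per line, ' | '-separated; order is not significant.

Per-node cardinality:
  S → 3
  σ[d>=5](S) → 2
  π[e,c](σ[d>=5](S)) → 2

== RESULT ==
e | c
1 | 5
5 | 8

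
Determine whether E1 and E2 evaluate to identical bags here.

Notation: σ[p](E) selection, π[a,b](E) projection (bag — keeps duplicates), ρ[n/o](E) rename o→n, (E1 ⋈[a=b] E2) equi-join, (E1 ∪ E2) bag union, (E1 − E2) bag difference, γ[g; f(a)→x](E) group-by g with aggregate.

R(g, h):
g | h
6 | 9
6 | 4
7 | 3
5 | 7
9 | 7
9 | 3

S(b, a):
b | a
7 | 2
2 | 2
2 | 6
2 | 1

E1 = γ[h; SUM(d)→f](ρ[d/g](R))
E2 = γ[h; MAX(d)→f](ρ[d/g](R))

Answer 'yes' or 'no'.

E1 stepwise |·|:
  R → 6
  ρ[d/g](R) → 6
  γ[h; SUM(d)→f](ρ[d/g](R)) → 4
E2 stepwise |·|:
  R → 6
  ρ[d/g](R) → 6
  γ[h; MAX(d)→f](ρ[d/g](R)) → 4

E1 result:
h | f
3 | 16
4 | 6
7 | 14
9 | 6
E2 result:
h | f
3 | 9
4 | 6
7 | 9
9 | 6
Witness: (3, 16) appears 1× in E1 but 0× in E2.

no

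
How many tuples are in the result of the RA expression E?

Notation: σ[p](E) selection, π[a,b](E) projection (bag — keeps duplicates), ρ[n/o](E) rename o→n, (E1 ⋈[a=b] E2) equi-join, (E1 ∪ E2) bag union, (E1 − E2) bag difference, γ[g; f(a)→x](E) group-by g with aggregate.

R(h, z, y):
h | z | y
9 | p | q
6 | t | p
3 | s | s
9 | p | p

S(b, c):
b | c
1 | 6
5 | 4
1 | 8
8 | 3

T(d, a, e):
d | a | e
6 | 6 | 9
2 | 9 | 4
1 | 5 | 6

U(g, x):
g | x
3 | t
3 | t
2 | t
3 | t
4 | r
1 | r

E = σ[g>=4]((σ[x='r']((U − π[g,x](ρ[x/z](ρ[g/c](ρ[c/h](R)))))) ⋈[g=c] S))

Stepwise |·|:
  U → 6
  R → 4
  ρ[c/h](R) → 4
  ρ[g/c](ρ[c/h](R)) → 4
  ρ[x/z](ρ[g/c](ρ[c/h](R))) → 4
  π[g,x](ρ[x/z](ρ[g/c](ρ[c/h](R)))) → 4
  (U − π[g,x](ρ[x/z](ρ[g/c](ρ[c/h](R))))) → 6
  σ[x='r']((U − π[g,x](ρ[x/z](ρ[g/c](ρ[c/h](R)))))) → 2
  S → 4
  (σ[x='r']((U − π[g,x](ρ[x/z](ρ[g/c](ρ[c/h](R)))))) ⋈[g=c] S) → 1
  σ[g>=4]((σ[x='r']((U − π[g,x](ρ[x/z](ρ[g/c](ρ[c/h](R)))))) ⋈[g=c] S)) → 1

|E| = 1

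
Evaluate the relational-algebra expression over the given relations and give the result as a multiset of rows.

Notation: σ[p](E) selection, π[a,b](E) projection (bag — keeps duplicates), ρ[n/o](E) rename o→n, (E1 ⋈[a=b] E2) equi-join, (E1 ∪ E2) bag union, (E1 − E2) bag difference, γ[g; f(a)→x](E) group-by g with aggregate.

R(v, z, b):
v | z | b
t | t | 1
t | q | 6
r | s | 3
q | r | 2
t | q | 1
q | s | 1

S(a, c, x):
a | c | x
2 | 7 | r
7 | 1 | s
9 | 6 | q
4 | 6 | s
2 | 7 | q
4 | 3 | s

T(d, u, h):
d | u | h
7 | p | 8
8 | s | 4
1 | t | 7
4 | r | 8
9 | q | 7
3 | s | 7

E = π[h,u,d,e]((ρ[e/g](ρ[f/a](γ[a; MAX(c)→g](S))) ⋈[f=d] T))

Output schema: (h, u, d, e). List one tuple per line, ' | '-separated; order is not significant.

Row counts bottom-up:
  S → 6
  γ[a; MAX(c)→g](S) → 4
  ρ[f/a](γ[a; MAX(c)→g](S)) → 4
  ρ[e/g](ρ[f/a](γ[a; MAX(c)→g](S))) → 4
  T → 6
  (ρ[e/g](ρ[f/a](γ[a; MAX(c)→g](S))) ⋈[f=d] T) → 3
  π[h,u,d,e]((ρ[e/g](ρ[f/a](γ[a; MAX(c)→g](S))) ⋈[f=d] T)) → 3

== RESULT ==
h | u | d | e
7 | q | 9 | 6
8 | p | 7 | 1
8 | r | 4 | 6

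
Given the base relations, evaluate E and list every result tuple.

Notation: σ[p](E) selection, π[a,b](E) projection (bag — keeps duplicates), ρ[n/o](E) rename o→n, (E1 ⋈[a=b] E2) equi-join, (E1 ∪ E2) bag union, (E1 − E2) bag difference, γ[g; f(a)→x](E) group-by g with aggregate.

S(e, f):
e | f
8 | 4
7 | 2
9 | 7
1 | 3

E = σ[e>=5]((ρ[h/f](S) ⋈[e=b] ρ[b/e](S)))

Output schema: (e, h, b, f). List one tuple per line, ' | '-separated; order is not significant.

Per-node cardinality:
  S → 4
  ρ[h/f](S) → 4
  S → 4
  ρ[b/e](S) → 4
  (ρ[h/f](S) ⋈[e=b] ρ[b/e](S)) → 4
  σ[e>=5]((ρ[h/f](S) ⋈[e=b] ρ[b/e](S))) → 3

== RESULT ==
e | h | b | f
7 | 2 | 7 | 2
8 | 4 | 8 | 4
9 | 7 | 9 | 7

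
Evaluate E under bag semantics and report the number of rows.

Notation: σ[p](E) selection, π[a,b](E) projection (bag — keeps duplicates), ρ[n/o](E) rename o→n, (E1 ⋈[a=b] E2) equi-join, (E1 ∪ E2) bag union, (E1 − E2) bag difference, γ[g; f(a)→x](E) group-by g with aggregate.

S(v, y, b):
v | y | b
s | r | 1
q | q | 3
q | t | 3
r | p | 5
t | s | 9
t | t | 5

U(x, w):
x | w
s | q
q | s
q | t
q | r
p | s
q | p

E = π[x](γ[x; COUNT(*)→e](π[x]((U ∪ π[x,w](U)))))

Per-node cardinality:
  U → 6
  U → 6
  π[x,w](U) → 6
  (U ∪ π[x,w](U)) → 12
  π[x]((U ∪ π[x,w](U))) → 12
  γ[x; COUNT(*)→e](π[x]((U ∪ π[x,w](U)))) → 3
  π[x](γ[x; COUNT(*)→e](π[x]((U ∪ π[x,w](U))))) → 3

|E| = 3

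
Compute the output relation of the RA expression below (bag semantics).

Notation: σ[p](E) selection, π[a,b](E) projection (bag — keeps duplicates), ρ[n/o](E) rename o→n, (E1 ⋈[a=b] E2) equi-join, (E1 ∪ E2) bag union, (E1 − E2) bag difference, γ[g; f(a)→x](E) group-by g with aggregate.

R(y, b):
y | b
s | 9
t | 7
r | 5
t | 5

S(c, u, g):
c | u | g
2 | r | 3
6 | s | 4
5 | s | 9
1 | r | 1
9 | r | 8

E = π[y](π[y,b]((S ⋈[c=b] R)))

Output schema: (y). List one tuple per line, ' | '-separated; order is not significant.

Row counts bottom-up:
  S → 5
  R → 4
  (S ⋈[c=b] R) → 3
  π[y,b]((S ⋈[c=b] R)) → 3
  π[y](π[y,b]((S ⋈[c=b] R))) → 3

== RESULT ==
y
r
s
t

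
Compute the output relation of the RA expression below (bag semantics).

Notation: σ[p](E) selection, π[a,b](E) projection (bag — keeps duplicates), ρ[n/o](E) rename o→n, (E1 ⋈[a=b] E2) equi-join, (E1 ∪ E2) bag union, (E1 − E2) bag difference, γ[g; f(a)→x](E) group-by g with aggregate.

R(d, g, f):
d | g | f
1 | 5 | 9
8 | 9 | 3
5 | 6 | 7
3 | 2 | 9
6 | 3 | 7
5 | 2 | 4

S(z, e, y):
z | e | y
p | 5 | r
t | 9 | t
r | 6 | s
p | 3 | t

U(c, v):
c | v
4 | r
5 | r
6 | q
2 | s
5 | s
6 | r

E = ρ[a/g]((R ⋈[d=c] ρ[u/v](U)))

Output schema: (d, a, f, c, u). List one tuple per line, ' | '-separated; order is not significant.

Subexpression sizes:
  R → 6
  U → 6
  ρ[u/v](U) → 6
  (R ⋈[d=c] ρ[u/v](U)) → 6
  ρ[a/g]((R ⋈[d=c] ρ[u/v](U))) → 6

== RESULT ==
d | a | f | c | u
5 | 2 | 4 | 5 | r
5 | 2 | 4 | 5 | s
5 | 6 | 7 | 5 | r
5 | 6 | 7 | 5 | s
6 | 3 | 7 | 6 | q
6 | 3 | 7 | 6 | r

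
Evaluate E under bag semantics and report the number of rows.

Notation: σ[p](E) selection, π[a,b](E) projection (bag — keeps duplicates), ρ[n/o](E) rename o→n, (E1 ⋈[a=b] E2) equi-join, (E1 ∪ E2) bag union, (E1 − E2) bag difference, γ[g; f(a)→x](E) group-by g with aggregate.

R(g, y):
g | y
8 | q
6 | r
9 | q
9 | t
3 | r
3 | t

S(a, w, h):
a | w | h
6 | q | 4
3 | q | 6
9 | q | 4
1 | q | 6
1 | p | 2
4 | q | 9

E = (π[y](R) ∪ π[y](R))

Stepwise |·|:
  R → 6
  π[y](R) → 6
  R → 6
  π[y](R) → 6
  (π[y](R) ∪ π[y](R)) → 12

|E| = 12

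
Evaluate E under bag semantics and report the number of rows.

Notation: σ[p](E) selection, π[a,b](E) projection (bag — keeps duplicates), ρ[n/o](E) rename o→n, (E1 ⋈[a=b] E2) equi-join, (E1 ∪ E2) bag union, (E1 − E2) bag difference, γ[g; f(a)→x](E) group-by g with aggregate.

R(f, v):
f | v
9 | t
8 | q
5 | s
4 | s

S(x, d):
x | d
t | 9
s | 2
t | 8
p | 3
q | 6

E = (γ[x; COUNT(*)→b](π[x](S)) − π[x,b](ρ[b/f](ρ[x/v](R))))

Stepwise |·|:
  S → 5
  π[x](S) → 5
  γ[x; COUNT(*)→b](π[x](S)) → 4
  R → 4
  ρ[x/v](R) → 4
  ρ[b/f](ρ[x/v](R)) → 4
  π[x,b](ρ[b/f](ρ[x/v](R))) → 4
  (γ[x; COUNT(*)→b](π[x](S)) − π[x,b](ρ[b/f](ρ[x/v](R)))) → 4

|E| = 4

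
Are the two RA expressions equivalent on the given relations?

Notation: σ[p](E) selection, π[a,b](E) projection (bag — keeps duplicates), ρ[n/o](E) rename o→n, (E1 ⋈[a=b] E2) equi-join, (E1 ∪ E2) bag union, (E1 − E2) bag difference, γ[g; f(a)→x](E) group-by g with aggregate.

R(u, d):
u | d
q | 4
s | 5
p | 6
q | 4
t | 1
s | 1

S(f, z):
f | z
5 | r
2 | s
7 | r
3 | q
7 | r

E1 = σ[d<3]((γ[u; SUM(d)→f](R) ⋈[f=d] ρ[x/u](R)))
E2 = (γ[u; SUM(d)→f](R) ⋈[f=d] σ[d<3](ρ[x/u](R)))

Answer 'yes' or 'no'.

E1 stepwise |·|:
  R → 6
  γ[u; SUM(d)→f](R) → 4
  R → 6
  ρ[x/u](R) → 6
  (γ[u; SUM(d)→f](R) ⋈[f=d] ρ[x/u](R)) → 4
  σ[d<3]((γ[u; SUM(d)→f](R) ⋈[f=d] ρ[x/u](R))) → 2
E2 stepwise |·|:
  R → 6
  γ[u; SUM(d)→f](R) → 4
  R → 6
  ρ[x/u](R) → 6
  σ[d<3](ρ[x/u](R)) → 2
  (γ[u; SUM(d)→f](R) ⋈[f=d] σ[d<3](ρ[x/u](R))) → 2

E1 and E2 produce the same multiset:
u | f | x | d
t | 1 | s | 1
t | 1 | t | 1

yes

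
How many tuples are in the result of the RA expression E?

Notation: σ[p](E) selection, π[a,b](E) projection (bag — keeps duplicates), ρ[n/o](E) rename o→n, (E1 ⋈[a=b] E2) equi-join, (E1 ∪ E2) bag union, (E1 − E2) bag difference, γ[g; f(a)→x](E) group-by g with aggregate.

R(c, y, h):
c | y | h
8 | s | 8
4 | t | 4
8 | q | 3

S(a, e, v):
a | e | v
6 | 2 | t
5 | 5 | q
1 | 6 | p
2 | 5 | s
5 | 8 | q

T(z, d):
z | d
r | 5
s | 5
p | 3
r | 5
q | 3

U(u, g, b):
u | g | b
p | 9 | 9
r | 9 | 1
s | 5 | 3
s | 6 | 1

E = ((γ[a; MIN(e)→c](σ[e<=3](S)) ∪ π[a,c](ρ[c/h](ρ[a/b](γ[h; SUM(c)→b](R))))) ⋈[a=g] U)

Subexpression sizes:
  S → 5
  σ[e<=3](S) → 1
  γ[a; MIN(e)→c](σ[e<=3](S)) → 1
  R → 3
  γ[h; SUM(c)→b](R) → 3
  ρ[a/b](γ[h; SUM(c)→b](R)) → 3
  ρ[c/h](ρ[a/b](γ[h; SUM(c)→b](R))) → 3
  π[a,c](ρ[c/h](ρ[a/b](γ[h; SUM(c)→b](R)))) → 3
  (γ[a; MIN(e)→c](σ[e<=3](S)) ∪ π[a,c](ρ[c/h](ρ[a/b](γ[h; SUM(c)→b](R))))) → 4
  U → 4
  ((γ[a; MIN(e)→c](σ[e<=3](S)) ∪ π[a,c](ρ[c/h](ρ[a/b](γ[h; SUM(c)→b](R))))) ⋈[a=g] U) → 1

|E| = 1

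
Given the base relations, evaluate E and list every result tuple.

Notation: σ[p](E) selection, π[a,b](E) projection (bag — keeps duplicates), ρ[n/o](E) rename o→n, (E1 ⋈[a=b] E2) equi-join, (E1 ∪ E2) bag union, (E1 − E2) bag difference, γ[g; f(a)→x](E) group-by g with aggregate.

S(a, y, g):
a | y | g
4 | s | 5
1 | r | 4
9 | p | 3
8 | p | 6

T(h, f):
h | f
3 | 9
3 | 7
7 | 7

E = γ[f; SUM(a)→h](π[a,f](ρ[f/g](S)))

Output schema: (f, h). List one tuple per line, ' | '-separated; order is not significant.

Stepwise |·|:
  S → 4
  ρ[f/g](S) → 4
  π[a,f](ρ[f/g](S)) → 4
  γ[f; SUM(a)→h](π[a,f](ρ[f/g](S))) → 4

== RESULT ==
f | h
3 | 9
4 | 1
5 | 4
6 | 8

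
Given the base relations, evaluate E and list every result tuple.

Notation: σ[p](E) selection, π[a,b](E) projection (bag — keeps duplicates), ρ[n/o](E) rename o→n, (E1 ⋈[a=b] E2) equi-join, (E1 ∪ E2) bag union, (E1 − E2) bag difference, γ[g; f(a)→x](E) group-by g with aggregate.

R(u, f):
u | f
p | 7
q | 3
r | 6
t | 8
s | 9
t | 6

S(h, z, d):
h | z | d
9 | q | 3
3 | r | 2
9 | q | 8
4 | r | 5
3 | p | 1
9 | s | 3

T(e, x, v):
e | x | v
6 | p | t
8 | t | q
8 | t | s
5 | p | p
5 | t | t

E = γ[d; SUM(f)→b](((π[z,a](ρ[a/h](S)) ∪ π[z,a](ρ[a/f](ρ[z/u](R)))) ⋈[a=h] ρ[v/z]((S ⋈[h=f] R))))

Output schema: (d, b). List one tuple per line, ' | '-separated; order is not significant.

Stepwise |·|:
  S → 6
  ρ[a/h](S) → 6
  π[z,a](ρ[a/h](S)) → 6
  R → 6
  ρ[z/u](R) → 6
  ρ[a/f](ρ[z/u](R)) → 6
  π[z,a](ρ[a/f](ρ[z/u](R))) → 6
  (π[z,a](ρ[a/h](S)) ∪ π[z,a](ρ[a/f](ρ[z/u](R)))) → 12
  S → 6
  R → 6
  (S ⋈[h=f] R) → 5
  ρ[v/z]((S ⋈[h=f] R)) → 5
  ((π[z,a](ρ[a/h](S)) ∪ π[z,a](ρ[a/f](ρ[z/u](R)))) ⋈[a=h] ρ[v/z]((S ⋈[h=f] R))) → 18
  γ[d; SUM(f)→b](((π[z,a](ρ[a/h](S)) ∪ π[z,a](ρ[a/f](ρ[z/u](R)))) ⋈[a=h] ρ[v/z]((S ⋈[h=f] R)))) → 4

== RESULT ==
d | b
1 | 9
2 | 9
3 | 72
8 | 36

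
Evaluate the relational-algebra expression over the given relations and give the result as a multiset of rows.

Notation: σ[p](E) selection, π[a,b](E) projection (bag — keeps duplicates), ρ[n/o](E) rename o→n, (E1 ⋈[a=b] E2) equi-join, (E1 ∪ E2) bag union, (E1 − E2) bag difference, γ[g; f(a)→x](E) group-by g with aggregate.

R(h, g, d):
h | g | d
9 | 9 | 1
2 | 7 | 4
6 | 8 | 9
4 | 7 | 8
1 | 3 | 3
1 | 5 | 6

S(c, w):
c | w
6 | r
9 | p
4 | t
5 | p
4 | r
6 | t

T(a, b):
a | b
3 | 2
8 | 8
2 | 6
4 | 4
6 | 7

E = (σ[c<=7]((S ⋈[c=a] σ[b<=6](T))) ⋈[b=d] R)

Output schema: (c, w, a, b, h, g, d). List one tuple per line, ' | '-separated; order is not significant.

Row counts bottom-up:
  S → 6
  T → 5
  σ[b<=6](T) → 3
  (S ⋈[c=a] σ[b<=6](T)) → 2
  σ[c<=7]((S ⋈[c=a] σ[b<=6](T))) → 2
  R → 6
  (σ[c<=7]((S ⋈[c=a] σ[b<=6](T))) ⋈[b=d] R) → 2

== RESULT ==
c | w | a | b | h | g | d
4 | r | 4 | 4 | 2 | 7 | 4
4 | t | 4 | 4 | 2 | 7 | 4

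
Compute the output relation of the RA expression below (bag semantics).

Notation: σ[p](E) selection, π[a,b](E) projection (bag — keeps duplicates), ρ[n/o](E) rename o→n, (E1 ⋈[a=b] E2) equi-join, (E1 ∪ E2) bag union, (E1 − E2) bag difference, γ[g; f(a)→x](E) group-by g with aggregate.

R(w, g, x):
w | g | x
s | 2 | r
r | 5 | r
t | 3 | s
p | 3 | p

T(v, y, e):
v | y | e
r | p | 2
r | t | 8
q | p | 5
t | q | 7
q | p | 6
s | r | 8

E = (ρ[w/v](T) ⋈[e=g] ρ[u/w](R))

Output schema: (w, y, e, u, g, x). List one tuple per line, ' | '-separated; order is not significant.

Stepwise |·|:
  T → 6
  ρ[w/v](T) → 6
  R → 4
  ρ[u/w](R) → 4
  (ρ[w/v](T) ⋈[e=g] ρ[u/w](R)) → 2

== RESULT ==
w | y | e | u | g | x
q | p | 5 | r | 5 | r
r | p | 2 | s | 2 | r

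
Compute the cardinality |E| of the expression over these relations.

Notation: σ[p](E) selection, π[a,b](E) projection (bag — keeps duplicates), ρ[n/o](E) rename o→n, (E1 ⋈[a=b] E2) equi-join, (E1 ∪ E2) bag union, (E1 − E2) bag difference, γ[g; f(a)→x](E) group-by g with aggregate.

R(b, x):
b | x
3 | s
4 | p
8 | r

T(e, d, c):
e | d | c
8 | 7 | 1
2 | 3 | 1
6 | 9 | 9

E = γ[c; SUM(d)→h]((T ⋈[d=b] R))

Stepwise |·|:
  T → 3
  R → 3
  (T ⋈[d=b] R) → 1
  γ[c; SUM(d)→h]((T ⋈[d=b] R)) → 1

|E| = 1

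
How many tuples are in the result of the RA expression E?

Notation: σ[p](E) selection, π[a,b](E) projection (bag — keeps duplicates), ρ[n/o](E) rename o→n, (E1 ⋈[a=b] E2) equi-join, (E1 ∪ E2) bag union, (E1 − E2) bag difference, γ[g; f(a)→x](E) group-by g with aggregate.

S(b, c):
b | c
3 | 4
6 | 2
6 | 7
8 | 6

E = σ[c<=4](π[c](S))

Per-node cardinality:
  S → 4
  π[c](S) → 4
  σ[c<=4](π[c](S)) → 2

|E| = 2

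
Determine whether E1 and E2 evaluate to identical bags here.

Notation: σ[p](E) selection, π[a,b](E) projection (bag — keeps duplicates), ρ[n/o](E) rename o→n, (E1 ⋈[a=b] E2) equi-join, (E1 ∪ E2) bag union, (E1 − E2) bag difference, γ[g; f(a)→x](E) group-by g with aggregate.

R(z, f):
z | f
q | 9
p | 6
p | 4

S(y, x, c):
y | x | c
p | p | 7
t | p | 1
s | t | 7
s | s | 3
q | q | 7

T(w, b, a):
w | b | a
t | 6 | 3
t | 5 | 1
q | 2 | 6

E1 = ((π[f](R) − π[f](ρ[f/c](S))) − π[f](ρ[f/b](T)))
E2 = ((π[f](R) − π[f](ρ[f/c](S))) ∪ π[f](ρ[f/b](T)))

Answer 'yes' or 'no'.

E1 row counts bottom-up:
  R → 3
  π[f](R) → 3
  S → 5
  ρ[f/c](S) → 5
  π[f](ρ[f/c](S)) → 5
  (π[f](R) − π[f](ρ[f/c](S))) → 3
  T → 3
  ρ[f/b](T) → 3
  π[f](ρ[f/b](T)) → 3
  ((π[f](R) − π[f](ρ[f/c](S))) − π[f](ρ[f/b](T))) → 2
E2 row counts bottom-up:
  R → 3
  π[f](R) → 3
  S → 5
  ρ[f/c](S) → 5
  π[f](ρ[f/c](S)) → 5
  (π[f](R) − π[f](ρ[f/c](S))) → 3
  T → 3
  ρ[f/b](T) → 3
  π[f](ρ[f/b](T)) → 3
  ((π[f](R) − π[f](ρ[f/c](S))) ∪ π[f](ρ[f/b](T))) → 6

E1 result:
f
4
9
E2 result:
f
2
4
5
6
6
9
Witness: (6,) appears 0× in E1 but 2× in E2.

no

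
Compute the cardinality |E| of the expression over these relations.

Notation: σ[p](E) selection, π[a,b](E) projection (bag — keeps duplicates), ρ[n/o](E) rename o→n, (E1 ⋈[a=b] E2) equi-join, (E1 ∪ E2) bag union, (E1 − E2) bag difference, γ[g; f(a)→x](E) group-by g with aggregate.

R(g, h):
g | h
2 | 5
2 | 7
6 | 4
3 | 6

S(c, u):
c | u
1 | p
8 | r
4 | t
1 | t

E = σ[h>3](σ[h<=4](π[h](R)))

Row counts bottom-up:
  R → 4
  π[h](R) → 4
  σ[h<=4](π[h](R)) → 1
  σ[h>3](σ[h<=4](π[h](R))) → 1

|E| = 1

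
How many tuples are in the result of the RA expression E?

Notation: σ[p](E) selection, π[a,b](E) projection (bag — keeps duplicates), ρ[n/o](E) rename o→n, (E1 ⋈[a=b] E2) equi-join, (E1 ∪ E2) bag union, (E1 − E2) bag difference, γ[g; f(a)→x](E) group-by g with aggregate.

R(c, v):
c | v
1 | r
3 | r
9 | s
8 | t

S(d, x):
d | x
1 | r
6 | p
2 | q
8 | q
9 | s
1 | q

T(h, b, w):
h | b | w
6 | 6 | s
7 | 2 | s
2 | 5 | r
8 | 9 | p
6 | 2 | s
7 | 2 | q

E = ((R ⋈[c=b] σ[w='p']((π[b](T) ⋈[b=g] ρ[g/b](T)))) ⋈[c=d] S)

Per-node cardinality:
  R → 4
  T → 6
  π[b](T) → 6
  T → 6
  ρ[g/b](T) → 6
  (π[b](T) ⋈[b=g] ρ[g/b](T)) → 12
  σ[w='p']((π[b](T) ⋈[b=g] ρ[g/b](T))) → 1
  (R ⋈[c=b] σ[w='p']((π[b](T) ⋈[b=g] ρ[g/b](T)))) → 1
  S → 6
  ((R ⋈[c=b] σ[w='p']((π[b](T) ⋈[b=g] ρ[g/b](T)))) ⋈[c=d] S) → 1

|E| = 1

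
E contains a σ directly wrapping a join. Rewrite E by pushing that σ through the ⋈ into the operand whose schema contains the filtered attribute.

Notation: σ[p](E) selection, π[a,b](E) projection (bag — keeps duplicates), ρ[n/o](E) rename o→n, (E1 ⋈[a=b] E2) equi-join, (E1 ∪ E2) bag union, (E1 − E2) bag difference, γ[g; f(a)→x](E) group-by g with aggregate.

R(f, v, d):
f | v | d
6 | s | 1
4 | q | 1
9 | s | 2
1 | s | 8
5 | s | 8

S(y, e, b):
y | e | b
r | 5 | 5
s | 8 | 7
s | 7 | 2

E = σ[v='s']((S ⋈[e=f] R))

σ filters on v, owned by the right side.
E' = (S ⋈[e=f] σ[v='s'](R))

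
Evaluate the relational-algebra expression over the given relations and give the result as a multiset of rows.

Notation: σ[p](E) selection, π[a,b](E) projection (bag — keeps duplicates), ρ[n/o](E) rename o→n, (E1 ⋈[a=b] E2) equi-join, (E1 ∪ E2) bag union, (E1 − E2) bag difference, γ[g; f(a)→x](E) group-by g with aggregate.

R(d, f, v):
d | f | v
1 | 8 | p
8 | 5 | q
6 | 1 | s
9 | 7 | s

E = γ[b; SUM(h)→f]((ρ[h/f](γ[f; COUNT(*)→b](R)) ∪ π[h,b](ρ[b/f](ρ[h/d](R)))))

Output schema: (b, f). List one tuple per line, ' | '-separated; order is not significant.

Row counts bottom-up:
  R → 4
  γ[f; COUNT(*)→b](R) → 4
  ρ[h/f](γ[f; COUNT(*)→b](R)) → 4
  R → 4
  ρ[h/d](R) → 4
  ρ[b/f](ρ[h/d](R)) → 4
  π[h,b](ρ[b/f](ρ[h/d](R))) → 4
  (ρ[h/f](γ[f; COUNT(*)→b](R)) ∪ π[h,b](ρ[b/f](ρ[h/d](R)))) → 8
  γ[b; SUM(h)→f]((ρ[h/f](γ[f; COUNT(*)→b](R)) ∪ π[h,b](ρ[b/f](ρ[h/d](R))))) → 4

== RESULT ==
b | f
1 | 27
5 | 8
7 | 9
8 | 1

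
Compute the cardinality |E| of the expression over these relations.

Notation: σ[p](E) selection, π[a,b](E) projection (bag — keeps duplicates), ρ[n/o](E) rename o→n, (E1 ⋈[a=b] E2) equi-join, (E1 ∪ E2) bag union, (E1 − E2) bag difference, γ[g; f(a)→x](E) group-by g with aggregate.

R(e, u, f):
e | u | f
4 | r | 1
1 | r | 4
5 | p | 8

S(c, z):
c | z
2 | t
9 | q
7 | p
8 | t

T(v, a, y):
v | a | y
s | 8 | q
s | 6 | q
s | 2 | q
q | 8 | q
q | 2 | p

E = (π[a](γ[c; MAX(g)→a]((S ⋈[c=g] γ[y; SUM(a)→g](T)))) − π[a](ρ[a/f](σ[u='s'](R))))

Per-node cardinality:
  S → 4
  T → 5
  γ[y; SUM(a)→g](T) → 2
  (S ⋈[c=g] γ[y; SUM(a)→g](T)) → 1
  γ[c; MAX(g)→a]((S ⋈[c=g] γ[y; SUM(a)→g](T))) → 1
  π[a](γ[c; MAX(g)→a]((S ⋈[c=g] γ[y; SUM(a)→g](T)))) → 1
  R → 3
  σ[u='s'](R) → 0
  ρ[a/f](σ[u='s'](R)) → 0
  π[a](ρ[a/f](σ[u='s'](R))) → 0
  (π[a](γ[c; MAX(g)→a]((S ⋈[c=g] γ[y; SUM(a)→g](T)))) − π[a](ρ[a/f](σ[u='s'](R)))) → 1

|E| = 1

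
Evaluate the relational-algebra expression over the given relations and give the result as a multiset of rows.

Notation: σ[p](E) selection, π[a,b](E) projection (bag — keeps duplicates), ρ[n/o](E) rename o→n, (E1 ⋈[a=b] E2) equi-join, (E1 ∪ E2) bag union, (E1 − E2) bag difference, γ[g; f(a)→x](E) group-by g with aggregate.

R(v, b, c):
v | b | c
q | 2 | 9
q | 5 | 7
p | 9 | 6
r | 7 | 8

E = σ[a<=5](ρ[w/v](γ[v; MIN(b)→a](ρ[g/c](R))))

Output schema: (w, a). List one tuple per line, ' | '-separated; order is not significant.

Subexpression sizes:
  R → 4
  ρ[g/c](R) → 4
  γ[v; MIN(b)→a](ρ[g/c](R)) → 3
  ρ[w/v](γ[v; MIN(b)→a](ρ[g/c](R))) → 3
  σ[a<=5](ρ[w/v](γ[v; MIN(b)→a](ρ[g/c](R)))) → 1

== RESULT ==
w | a
q | 2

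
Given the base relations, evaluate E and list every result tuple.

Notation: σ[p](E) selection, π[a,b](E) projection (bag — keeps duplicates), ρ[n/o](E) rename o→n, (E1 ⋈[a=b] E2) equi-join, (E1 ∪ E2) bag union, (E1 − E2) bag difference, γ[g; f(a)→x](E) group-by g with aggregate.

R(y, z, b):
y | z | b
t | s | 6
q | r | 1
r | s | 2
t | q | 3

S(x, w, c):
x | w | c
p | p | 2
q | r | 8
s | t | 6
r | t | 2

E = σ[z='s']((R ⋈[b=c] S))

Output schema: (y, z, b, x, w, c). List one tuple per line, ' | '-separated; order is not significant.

Stepwise |·|:
  R → 4
  S → 4
  (R ⋈[b=c] S) → 3
  σ[z='s']((R ⋈[b=c] S)) → 3

== RESULT ==
y | z | b | x | w | c
r | s | 2 | p | p | 2
r | s | 2 | r | t | 2
t | s | 6 | s | t | 6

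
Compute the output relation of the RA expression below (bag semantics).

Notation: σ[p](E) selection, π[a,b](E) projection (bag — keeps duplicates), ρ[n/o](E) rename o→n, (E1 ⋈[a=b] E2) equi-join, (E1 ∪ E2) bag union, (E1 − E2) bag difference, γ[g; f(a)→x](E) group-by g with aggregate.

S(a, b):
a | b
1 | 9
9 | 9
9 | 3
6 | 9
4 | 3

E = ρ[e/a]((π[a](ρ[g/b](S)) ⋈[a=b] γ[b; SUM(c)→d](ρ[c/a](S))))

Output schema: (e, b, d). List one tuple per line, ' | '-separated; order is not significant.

Subexpression sizes:
  S → 5
  ρ[g/b](S) → 5
  π[a](ρ[g/b](S)) → 5
  S → 5
  ρ[c/a](S) → 5
  γ[b; SUM(c)→d](ρ[c/a](S)) → 2
  (π[a](ρ[g/b](S)) ⋈[a=b] γ[b; SUM(c)→d](ρ[c/a](S))) → 2
  ρ[e/a]((π[a](ρ[g/b](S)) ⋈[a=b] γ[b; SUM(c)→d](ρ[c/a](S)))) → 2

== RESULT ==
e | b | d
9 | 9 | 16
9 | 9 | 16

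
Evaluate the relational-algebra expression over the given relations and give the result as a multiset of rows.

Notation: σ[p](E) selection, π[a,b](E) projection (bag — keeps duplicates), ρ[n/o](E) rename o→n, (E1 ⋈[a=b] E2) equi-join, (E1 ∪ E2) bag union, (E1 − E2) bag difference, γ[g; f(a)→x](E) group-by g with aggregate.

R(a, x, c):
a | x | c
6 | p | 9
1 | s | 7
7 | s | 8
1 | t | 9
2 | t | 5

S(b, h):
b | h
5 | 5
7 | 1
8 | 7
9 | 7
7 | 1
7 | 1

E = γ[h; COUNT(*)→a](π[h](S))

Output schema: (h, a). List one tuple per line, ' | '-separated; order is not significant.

Stepwise |·|:
  S → 6
  π[h](S) → 6
  γ[h; COUNT(*)→a](π[h](S)) → 3

== RESULT ==
h | a
1 | 3
5 | 1
7 | 2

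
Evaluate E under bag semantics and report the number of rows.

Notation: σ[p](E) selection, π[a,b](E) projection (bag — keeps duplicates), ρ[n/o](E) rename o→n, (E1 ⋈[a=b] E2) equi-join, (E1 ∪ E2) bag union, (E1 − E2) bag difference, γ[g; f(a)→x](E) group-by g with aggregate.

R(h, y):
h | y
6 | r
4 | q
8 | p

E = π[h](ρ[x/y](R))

Stepwise |·|:
  R → 3
  ρ[x/y](R) → 3
  π[h](ρ[x/y](R)) → 3

|E| = 3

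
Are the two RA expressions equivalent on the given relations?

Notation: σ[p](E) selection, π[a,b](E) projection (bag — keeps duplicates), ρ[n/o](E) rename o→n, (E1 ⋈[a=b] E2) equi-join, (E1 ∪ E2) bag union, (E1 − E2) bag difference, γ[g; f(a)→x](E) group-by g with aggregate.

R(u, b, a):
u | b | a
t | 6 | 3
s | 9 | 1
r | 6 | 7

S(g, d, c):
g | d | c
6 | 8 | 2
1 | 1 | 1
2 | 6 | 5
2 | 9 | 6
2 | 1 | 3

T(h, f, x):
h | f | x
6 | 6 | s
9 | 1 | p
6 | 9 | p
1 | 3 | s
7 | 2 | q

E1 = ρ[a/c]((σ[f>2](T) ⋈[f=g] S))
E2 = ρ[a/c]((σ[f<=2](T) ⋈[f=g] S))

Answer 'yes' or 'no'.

E1 per-node cardinality:
  T → 5
  σ[f>2](T) → 3
  S → 5
  (σ[f>2](T) ⋈[f=g] S) → 1
  ρ[a/c]((σ[f>2](T) ⋈[f=g] S)) → 1
E2 per-node cardinality:
  T → 5
  σ[f<=2](T) → 2
  S → 5
  (σ[f<=2](T) ⋈[f=g] S) → 4
  ρ[a/c]((σ[f<=2](T) ⋈[f=g] S)) → 4

E1 result:
h | f | x | g | d | a
6 | 6 | s | 6 | 8 | 2
E2 result:
h | f | x | g | d | a
7 | 2 | q | 2 | 1 | 3
7 | 2 | q | 2 | 6 | 5
7 | 2 | q | 2 | 9 | 6
9 | 1 | p | 1 | 1 | 1
Witness: (7, 2, 'q', 2, 6, 5) appears 0× in E1 but 1× in E2.

no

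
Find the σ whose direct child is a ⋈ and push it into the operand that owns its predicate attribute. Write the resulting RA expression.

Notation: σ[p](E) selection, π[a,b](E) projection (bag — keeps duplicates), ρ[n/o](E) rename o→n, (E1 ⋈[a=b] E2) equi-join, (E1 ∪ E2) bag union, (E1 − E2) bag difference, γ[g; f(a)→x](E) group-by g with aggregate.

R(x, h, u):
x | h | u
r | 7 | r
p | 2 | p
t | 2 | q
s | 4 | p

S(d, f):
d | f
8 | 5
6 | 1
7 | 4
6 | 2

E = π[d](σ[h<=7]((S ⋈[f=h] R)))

σ filters on h, owned by the right side.
E' = π[d]((S ⋈[f=h] σ[h<=7](R)))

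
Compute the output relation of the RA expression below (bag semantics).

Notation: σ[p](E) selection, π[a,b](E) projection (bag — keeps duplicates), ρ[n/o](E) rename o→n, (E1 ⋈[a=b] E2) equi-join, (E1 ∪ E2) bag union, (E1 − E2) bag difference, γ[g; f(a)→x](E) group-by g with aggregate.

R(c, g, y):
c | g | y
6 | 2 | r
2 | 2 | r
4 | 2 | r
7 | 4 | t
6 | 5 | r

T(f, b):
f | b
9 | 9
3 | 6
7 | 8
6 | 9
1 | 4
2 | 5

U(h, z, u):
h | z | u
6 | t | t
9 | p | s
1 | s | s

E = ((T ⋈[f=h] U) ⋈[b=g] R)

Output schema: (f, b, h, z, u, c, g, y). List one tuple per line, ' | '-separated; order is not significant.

Row counts bottom-up:
  T → 6
  U → 3
  (T ⋈[f=h] U) → 3
  R → 5
  ((T ⋈[f=h] U) ⋈[b=g] R) → 1

== RESULT ==
f | b | h | z | u | c | g | y
1 | 4 | 1 | s | s | 7 | 4 | t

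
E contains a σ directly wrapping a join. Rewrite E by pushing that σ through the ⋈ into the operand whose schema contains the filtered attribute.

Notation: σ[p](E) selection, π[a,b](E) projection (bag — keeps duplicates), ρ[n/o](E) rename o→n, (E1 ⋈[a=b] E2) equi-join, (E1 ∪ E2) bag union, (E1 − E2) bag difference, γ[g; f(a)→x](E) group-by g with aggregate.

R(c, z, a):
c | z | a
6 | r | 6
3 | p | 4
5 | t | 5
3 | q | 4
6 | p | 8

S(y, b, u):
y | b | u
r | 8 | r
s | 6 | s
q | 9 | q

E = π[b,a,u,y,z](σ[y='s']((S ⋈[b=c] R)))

σ filters on y, owned by the left side.
E' = π[b,a,u,y,z]((σ[y='s'](S) ⋈[b=c] R))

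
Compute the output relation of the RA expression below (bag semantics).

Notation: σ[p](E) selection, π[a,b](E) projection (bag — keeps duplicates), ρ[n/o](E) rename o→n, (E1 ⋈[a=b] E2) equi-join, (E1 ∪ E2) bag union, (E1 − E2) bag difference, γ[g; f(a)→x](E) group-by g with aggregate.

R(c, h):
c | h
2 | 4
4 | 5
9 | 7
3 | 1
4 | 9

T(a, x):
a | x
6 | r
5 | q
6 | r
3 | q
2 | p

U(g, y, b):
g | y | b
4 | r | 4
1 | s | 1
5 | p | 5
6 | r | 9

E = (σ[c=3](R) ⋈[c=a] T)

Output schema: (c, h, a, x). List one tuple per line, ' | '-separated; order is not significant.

Stepwise |·|:
  R → 5
  σ[c=3](R) → 1
  T → 5
  (σ[c=3](R) ⋈[c=a] T) → 1

== RESULT ==
c | h | a | x
3 | 1 | 3 | q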